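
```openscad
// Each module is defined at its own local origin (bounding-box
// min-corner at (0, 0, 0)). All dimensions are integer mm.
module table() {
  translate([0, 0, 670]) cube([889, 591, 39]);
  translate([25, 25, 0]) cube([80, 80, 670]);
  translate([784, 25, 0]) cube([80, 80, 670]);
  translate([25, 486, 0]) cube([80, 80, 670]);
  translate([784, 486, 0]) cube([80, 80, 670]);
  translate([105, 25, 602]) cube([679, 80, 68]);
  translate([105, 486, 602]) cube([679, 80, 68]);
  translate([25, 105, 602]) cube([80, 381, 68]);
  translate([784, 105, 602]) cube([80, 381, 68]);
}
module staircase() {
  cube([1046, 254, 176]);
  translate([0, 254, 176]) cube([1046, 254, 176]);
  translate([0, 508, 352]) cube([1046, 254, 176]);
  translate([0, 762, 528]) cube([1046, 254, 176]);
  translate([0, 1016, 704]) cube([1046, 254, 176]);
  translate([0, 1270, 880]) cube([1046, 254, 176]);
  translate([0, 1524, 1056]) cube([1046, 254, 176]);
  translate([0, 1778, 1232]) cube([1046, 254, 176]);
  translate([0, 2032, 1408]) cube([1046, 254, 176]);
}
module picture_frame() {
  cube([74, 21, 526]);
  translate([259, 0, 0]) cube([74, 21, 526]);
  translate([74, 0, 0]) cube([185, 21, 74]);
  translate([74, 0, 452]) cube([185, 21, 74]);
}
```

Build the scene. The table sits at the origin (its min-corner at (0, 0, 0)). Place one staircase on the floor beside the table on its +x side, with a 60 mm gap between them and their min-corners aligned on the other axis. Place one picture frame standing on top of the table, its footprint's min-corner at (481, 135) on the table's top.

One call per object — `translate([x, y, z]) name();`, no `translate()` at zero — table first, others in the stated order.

table();
translate([949, 0, 0]) staircase();
translate([481, 135, 709]) picture_frame();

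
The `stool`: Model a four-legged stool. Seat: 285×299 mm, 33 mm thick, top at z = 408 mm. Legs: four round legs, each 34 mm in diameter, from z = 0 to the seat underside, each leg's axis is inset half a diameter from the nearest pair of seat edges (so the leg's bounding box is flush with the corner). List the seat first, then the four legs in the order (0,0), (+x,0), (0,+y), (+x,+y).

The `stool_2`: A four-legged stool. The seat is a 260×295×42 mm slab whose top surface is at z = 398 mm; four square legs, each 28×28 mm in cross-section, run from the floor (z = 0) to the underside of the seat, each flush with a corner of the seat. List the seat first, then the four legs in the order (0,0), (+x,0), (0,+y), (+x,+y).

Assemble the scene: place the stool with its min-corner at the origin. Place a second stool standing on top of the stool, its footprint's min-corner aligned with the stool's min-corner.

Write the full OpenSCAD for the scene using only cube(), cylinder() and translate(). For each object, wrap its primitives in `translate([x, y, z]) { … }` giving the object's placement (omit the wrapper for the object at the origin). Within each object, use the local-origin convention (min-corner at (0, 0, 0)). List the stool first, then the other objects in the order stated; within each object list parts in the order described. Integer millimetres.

translate([0, 0, 375]) cube([285, 299, 33]);
translate([17, 17, 0]) cylinder(h = 375, r = 17);
translate([268, 17, 0]) cylinder(h = 375, r = 17);
translate([17, 282, 0]) cylinder(h = 375, r = 17);
translate([268, 282, 0]) cylinder(h = 375, r = 17);
translate([0, 0, 408]) {
  translate([0, 0, 356]) cube([260, 295, 42]);
  cube([28, 28, 356]);
  translate([232, 0, 0]) cube([28, 28, 356]);
  translate([0, 267, 0]) cube([28, 28, 356]);
  translate([232, 267, 0]) cube([28, 28, 356]);
}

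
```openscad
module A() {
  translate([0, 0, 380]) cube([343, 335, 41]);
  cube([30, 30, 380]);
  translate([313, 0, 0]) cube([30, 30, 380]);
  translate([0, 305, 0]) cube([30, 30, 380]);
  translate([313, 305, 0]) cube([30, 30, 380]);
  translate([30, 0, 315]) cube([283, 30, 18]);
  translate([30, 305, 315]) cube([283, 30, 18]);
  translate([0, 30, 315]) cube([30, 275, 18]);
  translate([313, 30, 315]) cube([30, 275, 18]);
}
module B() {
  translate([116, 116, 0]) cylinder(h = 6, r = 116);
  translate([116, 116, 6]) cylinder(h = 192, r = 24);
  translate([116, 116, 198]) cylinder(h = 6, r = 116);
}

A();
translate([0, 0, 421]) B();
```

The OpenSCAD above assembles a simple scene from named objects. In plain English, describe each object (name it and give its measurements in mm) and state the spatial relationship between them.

A is a four-legged stool. The seat is 343×335 mm, 41 mm thick, top at z = 421 mm. It stands on four square legs, each 30×30 mm in cross-section, from z = 0 to the seat underside, each flush with a corner of the seat. Four stretchers, 30 mm wide and 18 mm tall, connect adjacent legs with their undersides at z = 315 mm, each running between the inner faces of the legs it joins and aligned with the legs' outer faces on the other axis.

B is a spool: two coaxial disc flanges of radius 116 mm and thickness 6 mm, joined by a core cylinder of radius 24 mm and height 192 mm. The lower flange rests on z = 0 and the three cylinders share a vertical axis.

The spool is on top of the stool.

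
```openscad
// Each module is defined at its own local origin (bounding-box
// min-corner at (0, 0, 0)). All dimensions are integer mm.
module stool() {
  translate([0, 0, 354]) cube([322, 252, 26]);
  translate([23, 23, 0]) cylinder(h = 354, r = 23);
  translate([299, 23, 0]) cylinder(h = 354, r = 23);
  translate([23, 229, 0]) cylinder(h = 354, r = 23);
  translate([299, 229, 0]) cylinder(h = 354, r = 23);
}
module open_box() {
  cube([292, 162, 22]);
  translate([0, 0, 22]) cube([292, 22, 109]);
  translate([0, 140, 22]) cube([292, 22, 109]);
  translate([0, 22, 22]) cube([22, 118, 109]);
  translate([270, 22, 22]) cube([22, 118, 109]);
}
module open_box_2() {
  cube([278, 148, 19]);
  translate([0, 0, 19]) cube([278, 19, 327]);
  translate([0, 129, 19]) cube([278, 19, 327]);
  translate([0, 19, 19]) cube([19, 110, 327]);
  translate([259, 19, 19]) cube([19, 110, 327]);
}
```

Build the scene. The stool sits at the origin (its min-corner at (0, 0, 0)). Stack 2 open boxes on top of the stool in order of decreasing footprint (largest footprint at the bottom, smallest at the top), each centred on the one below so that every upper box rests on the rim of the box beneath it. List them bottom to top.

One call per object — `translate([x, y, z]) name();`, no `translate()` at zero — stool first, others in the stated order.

stool();
translate([15, 45, 380]) open_box();
translate([22, 52, 511]) open_box_2();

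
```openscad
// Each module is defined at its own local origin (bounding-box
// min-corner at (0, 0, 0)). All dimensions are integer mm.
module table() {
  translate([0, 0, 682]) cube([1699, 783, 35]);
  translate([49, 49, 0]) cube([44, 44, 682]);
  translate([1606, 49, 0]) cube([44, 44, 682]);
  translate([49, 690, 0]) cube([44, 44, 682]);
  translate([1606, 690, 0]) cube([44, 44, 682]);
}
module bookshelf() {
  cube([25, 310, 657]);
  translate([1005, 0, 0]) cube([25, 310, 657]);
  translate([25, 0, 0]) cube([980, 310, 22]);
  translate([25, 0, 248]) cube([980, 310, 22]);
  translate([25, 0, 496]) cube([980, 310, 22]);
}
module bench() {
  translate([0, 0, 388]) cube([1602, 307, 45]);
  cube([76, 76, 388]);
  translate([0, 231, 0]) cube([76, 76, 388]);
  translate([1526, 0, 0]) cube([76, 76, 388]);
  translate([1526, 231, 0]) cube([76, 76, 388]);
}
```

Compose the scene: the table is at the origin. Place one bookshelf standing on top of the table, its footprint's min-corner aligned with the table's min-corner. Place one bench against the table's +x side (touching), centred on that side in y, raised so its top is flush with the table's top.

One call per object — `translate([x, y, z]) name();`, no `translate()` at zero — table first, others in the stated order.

table();
translate([0, 0, 717]) bookshelf();
translate([1699, 238, 284]) bench();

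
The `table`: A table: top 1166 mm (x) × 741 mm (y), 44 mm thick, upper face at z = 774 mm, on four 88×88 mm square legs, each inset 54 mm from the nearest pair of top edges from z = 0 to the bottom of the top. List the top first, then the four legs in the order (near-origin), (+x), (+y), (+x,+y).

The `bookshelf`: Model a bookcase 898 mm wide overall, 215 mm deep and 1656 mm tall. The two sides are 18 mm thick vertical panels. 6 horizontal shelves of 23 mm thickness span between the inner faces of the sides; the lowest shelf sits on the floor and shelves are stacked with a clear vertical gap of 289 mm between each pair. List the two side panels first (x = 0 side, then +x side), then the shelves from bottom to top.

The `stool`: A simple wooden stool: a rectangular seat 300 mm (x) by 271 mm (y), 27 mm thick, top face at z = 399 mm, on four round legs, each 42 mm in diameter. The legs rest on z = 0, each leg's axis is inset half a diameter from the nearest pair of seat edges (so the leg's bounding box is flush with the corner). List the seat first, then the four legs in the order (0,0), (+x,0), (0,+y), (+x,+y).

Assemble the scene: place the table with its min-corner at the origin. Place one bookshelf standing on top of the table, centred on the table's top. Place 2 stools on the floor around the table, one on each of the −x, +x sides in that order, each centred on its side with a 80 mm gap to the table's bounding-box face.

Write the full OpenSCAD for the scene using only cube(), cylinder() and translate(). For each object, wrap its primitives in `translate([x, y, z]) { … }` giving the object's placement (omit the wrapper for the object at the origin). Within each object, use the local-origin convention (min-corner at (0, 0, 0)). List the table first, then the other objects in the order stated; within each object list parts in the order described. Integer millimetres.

translate([0, 0, 730]) cube([1166, 741, 44]);
translate([54, 54, 0]) cube([88, 88, 730]);
translate([1024, 54, 0]) cube([88, 88, 730]);
translate([54, 599, 0]) cube([88, 88, 730]);
translate([1024, 599, 0]) cube([88, 88, 730]);
translate([134, 263, 774]) {
  cube([18, 215, 1656]);
  translate([880, 0, 0]) cube([18, 215, 1656]);
  translate([18, 0, 0]) cube([862, 215, 23]);
  translate([18, 0, 312]) cube([862, 215, 23]);
  translate([18, 0, 624]) cube([862, 215, 23]);
  translate([18, 0, 936]) cube([862, 215, 23]);
  translate([18, 0, 1248]) cube([862, 215, 23]);
  translate([18, 0, 1560]) cube([862, 215, 23]);
}
translate([-380, 235, 0]) {
  translate([0, 0, 372]) cube([300, 271, 27]);
  translate([21, 21, 0]) cylinder(h = 372, r = 21);
  translate([279, 21, 0]) cylinder(h = 372, r = 21);
  translate([21, 250, 0]) cylinder(h = 372, r = 21);
  translate([279, 250, 0]) cylinder(h = 372, r = 21);
}
translate([1246, 235, 0]) {
  translate([0, 0, 372]) cube([300, 271, 27]);
  translate([21, 21, 0]) cylinder(h = 372, r = 21);
  translate([279, 21, 0]) cylinder(h = 372, r = 21);
  translate([21, 250, 0]) cylinder(h = 372, r = 21);
  translate([279, 250, 0]) cylinder(h = 372, r = 21);
}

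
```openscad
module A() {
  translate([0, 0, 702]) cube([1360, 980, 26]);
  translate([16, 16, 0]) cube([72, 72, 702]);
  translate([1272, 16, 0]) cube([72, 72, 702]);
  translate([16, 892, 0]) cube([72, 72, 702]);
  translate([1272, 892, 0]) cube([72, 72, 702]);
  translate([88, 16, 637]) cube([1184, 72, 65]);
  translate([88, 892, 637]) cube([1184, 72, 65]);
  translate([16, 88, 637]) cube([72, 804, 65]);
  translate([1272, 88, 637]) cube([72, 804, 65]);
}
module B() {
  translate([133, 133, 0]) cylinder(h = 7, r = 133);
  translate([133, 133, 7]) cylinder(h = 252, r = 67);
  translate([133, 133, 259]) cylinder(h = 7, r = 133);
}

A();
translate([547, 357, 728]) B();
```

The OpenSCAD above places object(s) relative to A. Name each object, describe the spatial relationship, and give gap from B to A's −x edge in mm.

The spool's min-x is at 547; the table's min-x is 0; gap = 547 mm.

A is a table. B is a spool. The spool is on top of the table, centred. The gap from the spool to the table's −x edge is 547 mm.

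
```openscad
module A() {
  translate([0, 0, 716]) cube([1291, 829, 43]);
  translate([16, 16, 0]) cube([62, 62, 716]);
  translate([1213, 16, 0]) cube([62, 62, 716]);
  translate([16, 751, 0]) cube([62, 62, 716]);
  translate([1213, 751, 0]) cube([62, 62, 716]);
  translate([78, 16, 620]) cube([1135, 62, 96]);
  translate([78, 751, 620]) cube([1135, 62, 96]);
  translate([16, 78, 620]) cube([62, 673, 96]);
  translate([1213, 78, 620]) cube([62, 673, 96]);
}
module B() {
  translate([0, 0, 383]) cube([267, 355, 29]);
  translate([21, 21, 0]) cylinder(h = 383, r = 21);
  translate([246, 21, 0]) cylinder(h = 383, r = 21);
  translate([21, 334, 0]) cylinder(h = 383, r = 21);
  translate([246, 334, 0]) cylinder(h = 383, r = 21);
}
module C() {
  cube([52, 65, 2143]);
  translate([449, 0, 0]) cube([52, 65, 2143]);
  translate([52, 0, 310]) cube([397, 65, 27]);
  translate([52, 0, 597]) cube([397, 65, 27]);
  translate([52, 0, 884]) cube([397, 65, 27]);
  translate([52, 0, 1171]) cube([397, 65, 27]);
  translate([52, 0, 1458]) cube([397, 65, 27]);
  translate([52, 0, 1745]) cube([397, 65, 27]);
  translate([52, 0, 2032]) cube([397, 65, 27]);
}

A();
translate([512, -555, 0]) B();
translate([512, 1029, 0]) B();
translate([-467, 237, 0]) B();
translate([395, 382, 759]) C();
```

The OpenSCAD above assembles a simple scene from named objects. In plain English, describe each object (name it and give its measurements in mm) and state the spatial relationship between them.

A is a table with a 1291×829 mm rectangular top, 43 mm thick, top surface at z = 759 mm, supported by four 62×62 mm square legs, each inset 16 mm from the nearest pair of top edges, running from the floor. Four apron rails, 62 mm thick and 96 mm tall, run between adjacent legs with their top edges flush with the underside of the top and their outer faces flush with the legs' outer faces.

B is a four-legged stool. The seat is 267×355 mm, 29 mm thick, top at z = 412 mm. It stands on four round legs, each 42 mm in diameter, from z = 0 to the seat underside, each leg's axis is inset half a diameter from the nearest pair of seat edges (so the leg's bounding box is flush with the corner).

C is a straight ladder. Two 52×65 mm vertical rails, 2143 mm tall, stand 501 mm apart (outside-to-outside) with their front faces coplanar on the −y side. 7 rungs, each 65 mm deep and 27 mm tall, span between the inner faces of the rails, front faces flush with the rails. The lowest rung's underside is at z = 310 mm and rungs are spaced 287 mm apart (underside to underside).

Three stools sit around the table at the −y, +y, −x sides. The ladder is on top of the table, centred.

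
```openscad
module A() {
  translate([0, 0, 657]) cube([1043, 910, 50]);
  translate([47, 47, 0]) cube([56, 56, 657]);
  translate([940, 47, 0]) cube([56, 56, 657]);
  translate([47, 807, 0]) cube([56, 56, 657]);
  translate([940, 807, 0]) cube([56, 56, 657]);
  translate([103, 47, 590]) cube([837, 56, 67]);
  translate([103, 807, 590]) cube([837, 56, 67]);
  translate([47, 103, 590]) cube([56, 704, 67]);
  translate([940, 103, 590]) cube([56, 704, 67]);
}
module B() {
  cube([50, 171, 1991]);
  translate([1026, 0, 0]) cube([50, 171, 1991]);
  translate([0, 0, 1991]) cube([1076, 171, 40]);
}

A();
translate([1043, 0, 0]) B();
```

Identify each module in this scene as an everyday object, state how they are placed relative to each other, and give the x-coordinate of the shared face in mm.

A is a table. B is a door frame. The door frame is against the table's +x side, with their −y faces flush. The x-coordinate of the shared face is 1043 mm.

The table's +x face and the door frame's −x face are both at x = 1043 mm.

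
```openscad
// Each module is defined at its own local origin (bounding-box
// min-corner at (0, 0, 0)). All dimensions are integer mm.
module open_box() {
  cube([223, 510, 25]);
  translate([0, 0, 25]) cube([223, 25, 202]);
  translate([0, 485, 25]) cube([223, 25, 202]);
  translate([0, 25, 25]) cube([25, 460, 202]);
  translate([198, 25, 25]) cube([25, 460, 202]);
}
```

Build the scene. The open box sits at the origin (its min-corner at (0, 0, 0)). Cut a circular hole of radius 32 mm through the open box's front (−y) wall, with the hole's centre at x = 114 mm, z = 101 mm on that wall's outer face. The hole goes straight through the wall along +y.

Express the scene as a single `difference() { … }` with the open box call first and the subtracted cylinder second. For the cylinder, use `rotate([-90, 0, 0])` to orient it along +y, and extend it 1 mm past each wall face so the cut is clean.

difference() {
  open_box();
  translate([114, -1, 101]) rotate([-90, 0, 0]) cylinder(h = 27, r = 32);
}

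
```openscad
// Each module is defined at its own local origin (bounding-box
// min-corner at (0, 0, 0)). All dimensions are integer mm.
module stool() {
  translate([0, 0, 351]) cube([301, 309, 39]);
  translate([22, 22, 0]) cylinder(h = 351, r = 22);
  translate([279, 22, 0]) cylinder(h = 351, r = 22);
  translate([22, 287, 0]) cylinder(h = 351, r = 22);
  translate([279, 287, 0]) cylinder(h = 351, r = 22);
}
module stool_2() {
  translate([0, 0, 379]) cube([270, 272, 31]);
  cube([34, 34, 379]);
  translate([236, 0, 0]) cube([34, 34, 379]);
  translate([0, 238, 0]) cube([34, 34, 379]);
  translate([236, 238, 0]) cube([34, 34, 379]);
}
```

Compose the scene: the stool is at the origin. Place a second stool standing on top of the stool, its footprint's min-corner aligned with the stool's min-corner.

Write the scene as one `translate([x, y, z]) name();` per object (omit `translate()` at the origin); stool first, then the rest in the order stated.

stool();
translate([0, 0, 390]) stool_2();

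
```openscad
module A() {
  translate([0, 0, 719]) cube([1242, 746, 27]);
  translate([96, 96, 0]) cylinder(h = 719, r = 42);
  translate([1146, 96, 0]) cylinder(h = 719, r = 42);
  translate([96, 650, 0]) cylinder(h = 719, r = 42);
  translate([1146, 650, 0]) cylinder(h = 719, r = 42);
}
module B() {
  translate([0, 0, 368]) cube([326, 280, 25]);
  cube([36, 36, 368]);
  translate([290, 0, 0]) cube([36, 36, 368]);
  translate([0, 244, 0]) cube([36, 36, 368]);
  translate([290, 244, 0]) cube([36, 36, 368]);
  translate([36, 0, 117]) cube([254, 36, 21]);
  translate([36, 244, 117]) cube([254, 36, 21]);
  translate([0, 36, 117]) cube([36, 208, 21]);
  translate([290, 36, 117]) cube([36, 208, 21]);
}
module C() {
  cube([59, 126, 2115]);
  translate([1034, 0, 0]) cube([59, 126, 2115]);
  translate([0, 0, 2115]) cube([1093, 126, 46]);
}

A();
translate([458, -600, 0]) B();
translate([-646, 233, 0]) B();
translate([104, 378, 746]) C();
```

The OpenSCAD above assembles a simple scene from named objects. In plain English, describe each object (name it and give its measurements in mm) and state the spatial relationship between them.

A is a table with a 1242×746 mm rectangular top, 27 mm thick, top surface at z = 746 mm, supported by four round legs of 84 mm diameter, each leg's bounding box inset 54 mm from the nearest pair of top edges, running from the floor.

B is a four-legged stool. The seat is a 326×280×25 mm slab whose top surface is at z = 393 mm; four square legs, each 36×36 mm in cross-section, run from the floor (z = 0) to the underside of the seat, each flush with a corner of the seat. Four stretchers, 36 mm wide and 21 mm tall, connect adjacent legs with their undersides at z = 117 mm, each running between the inner faces of the legs it joins and aligned with the legs' outer faces on the other axis.

C is a door frame. The clear opening is 975 mm wide and 2115 mm high. Two 59 mm wide jambs, 126 mm deep, stand either side of the opening from the floor to the top of the opening. A 46 mm thick head sits across the top of both jambs, spanning the full outside width of the frame.

Two stools sit around the table at the −y, −x sides. The door frame is on top of the table.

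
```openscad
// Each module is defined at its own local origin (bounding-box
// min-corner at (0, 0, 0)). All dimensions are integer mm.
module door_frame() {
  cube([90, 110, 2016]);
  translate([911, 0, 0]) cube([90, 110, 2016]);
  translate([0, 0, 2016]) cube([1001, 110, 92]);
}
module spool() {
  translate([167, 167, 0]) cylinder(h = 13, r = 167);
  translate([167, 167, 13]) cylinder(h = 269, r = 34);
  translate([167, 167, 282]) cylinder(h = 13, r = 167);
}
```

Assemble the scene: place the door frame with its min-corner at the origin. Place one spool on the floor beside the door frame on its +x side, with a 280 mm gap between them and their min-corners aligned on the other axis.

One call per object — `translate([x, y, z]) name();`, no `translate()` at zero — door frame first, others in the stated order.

door_frame();
translate([1281, 0, 0]) spool();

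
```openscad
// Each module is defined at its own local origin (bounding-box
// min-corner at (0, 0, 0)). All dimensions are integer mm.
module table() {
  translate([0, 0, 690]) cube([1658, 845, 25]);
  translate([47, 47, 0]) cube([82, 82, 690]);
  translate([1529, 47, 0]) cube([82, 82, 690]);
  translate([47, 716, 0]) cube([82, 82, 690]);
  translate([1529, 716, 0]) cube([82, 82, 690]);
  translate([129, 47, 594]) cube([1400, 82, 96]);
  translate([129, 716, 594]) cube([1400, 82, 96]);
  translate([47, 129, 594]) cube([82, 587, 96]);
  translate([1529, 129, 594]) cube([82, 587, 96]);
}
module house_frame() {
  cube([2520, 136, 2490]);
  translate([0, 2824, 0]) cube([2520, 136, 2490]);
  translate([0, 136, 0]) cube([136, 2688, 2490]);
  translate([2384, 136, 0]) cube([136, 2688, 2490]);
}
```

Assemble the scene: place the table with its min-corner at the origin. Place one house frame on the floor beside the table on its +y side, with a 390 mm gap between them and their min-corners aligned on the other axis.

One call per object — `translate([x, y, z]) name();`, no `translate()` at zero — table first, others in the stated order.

table();
translate([0, 1235, 0]) house_frame();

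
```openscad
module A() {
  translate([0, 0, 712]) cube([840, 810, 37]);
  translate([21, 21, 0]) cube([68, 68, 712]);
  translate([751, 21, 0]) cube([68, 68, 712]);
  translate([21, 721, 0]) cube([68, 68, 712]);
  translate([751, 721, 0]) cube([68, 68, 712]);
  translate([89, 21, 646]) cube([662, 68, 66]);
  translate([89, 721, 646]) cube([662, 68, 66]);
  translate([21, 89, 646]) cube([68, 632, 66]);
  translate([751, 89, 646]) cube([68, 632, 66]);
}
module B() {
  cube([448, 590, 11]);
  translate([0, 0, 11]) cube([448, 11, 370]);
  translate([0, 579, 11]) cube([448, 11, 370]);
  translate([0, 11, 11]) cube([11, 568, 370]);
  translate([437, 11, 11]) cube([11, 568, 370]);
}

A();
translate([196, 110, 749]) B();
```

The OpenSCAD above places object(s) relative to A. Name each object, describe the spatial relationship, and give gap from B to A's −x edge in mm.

A is a table. B is an open box. The open box is on top of the table, centred. The gap from the open box to the table's −x edge is 196 mm.

The open box's min-x is at 196; the table's min-x is 0; gap = 196 mm.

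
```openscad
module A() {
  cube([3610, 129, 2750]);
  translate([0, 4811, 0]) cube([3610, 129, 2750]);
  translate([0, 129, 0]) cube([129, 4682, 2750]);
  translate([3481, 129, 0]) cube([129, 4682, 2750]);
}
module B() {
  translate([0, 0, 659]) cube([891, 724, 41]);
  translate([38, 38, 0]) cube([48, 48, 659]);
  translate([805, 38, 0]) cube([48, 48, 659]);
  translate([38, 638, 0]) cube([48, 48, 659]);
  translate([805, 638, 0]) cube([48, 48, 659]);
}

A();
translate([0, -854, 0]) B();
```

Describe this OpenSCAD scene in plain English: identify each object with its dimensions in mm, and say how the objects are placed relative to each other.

A is a box-shaped house frame (walls only): outside footprint 3610×4940 mm, wall height 2750 mm, wall thickness 129 mm. The two y-facing walls run the full x-width; the two x-facing walls fit between the inner faces of the y-facing walls.

B is a table with a 891×724 mm rectangular top, 41 mm thick, top surface at z = 700 mm, supported by four 48×48 mm square legs, each inset 38 mm from the nearest pair of top edges, running from the floor.

The table is on the floor beside the house frame on its −y side.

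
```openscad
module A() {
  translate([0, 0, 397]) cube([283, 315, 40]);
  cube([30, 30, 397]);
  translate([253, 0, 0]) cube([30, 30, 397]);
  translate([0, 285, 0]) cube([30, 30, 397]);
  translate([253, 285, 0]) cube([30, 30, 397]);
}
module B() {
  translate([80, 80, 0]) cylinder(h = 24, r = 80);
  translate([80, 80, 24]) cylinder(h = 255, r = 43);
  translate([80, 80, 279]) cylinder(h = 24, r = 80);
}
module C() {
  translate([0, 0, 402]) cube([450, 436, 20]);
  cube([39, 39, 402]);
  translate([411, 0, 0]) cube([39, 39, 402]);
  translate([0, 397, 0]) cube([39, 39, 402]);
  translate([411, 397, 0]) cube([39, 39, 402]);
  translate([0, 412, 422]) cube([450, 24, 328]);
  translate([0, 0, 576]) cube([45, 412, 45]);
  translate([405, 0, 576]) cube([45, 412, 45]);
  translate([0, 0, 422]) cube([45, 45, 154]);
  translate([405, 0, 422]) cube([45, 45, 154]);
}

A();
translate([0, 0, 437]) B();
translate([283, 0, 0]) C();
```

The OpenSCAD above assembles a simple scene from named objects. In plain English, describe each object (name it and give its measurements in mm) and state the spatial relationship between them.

A is a four-legged stool. The seat is 283×315 mm, 40 mm thick, top at z = 437 mm. It stands on four square legs, each 30×30 mm in cross-section, from z = 0 to the seat underside, each flush with a corner of the seat.

B is a spool: two coaxial disc flanges of radius 80 mm and thickness 24 mm, joined by a core cylinder of radius 43 mm and height 255 mm. The lower flange rests on z = 0 and the three cylinders share a vertical axis.

C is a chair: 450×436 mm seat, 20 mm thick, top at z = 422 mm, on four 39 mm square corner legs flush with the seat edges. A 24 mm thick backrest slab spans the full seat width, extending 328 mm above the seat top, its back face flush with the seat's +y edge. Two armrests of 45×45 mm section run along each side from the seat's front edge to the front of the backrest, top faces 199 mm above the seat top and outer faces flush with the seat's x-edges; a 45×45 mm post under the front of each armrest stands on the seat at the front corner.

The spool is on top of the stool. The chair is against the stool's +x side, with their −y faces flush.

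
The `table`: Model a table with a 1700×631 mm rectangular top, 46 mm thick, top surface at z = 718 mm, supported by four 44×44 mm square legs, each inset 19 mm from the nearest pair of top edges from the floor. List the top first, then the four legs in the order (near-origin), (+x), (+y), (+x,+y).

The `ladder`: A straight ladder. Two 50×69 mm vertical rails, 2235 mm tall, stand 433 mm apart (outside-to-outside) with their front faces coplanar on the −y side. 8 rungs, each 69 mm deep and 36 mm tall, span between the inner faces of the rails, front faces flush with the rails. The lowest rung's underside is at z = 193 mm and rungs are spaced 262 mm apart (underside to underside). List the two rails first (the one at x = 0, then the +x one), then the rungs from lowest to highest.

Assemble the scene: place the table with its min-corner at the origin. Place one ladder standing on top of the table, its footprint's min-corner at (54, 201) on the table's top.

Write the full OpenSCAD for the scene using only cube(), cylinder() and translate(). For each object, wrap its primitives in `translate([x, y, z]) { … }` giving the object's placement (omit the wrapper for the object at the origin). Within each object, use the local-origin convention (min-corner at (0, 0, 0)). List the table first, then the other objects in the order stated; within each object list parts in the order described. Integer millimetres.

translate([0, 0, 672]) cube([1700, 631, 46]);
translate([19, 19, 0]) cube([44, 44, 672]);
translate([1637, 19, 0]) cube([44, 44, 672]);
translate([19, 568, 0]) cube([44, 44, 672]);
translate([1637, 568, 0]) cube([44, 44, 672]);
translate([54, 201, 718]) {
  cube([50, 69, 2235]);
  translate([383, 0, 0]) cube([50, 69, 2235]);
  translate([50, 0, 193]) cube([333, 69, 36]);
  translate([50, 0, 455]) cube([333, 69, 36]);
  translate([50, 0, 717]) cube([333, 69, 36]);
  translate([50, 0, 979]) cube([333, 69, 36]);
  translate([50, 0, 1241]) cube([333, 69, 36]);
  translate([50, 0, 1503]) cube([333, 69, 36]);
  translate([50, 0, 1765]) cube([333, 69, 36]);
  translate([50, 0, 2027]) cube([333, 69, 36]);
}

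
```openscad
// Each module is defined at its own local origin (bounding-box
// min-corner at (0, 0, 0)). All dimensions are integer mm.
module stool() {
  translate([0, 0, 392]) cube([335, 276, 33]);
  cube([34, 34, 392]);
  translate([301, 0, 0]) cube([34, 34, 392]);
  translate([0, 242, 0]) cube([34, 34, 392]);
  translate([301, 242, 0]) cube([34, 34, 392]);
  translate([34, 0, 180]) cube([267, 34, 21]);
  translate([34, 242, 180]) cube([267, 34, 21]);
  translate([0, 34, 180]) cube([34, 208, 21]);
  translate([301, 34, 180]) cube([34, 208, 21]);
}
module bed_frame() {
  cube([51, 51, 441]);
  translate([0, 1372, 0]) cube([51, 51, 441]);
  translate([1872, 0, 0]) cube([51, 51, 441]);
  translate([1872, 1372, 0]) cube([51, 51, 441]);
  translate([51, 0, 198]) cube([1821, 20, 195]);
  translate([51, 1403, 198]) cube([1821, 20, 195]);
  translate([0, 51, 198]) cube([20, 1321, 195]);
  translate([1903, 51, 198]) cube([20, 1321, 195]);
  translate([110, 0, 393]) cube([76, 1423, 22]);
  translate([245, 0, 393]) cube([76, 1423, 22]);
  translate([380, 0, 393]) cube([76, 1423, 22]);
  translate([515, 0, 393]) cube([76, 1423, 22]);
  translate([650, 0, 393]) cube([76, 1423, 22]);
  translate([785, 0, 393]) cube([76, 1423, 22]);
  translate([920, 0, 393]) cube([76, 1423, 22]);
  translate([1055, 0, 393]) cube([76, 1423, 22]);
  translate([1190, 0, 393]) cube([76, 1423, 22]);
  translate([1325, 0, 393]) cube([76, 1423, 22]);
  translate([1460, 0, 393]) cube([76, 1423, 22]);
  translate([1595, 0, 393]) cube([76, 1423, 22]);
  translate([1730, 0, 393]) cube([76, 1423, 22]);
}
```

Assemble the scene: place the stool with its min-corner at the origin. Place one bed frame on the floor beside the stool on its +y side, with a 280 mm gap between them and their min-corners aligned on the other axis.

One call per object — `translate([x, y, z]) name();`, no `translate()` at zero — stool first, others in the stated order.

stool();
translate([0, 556, 0]) bed_frame();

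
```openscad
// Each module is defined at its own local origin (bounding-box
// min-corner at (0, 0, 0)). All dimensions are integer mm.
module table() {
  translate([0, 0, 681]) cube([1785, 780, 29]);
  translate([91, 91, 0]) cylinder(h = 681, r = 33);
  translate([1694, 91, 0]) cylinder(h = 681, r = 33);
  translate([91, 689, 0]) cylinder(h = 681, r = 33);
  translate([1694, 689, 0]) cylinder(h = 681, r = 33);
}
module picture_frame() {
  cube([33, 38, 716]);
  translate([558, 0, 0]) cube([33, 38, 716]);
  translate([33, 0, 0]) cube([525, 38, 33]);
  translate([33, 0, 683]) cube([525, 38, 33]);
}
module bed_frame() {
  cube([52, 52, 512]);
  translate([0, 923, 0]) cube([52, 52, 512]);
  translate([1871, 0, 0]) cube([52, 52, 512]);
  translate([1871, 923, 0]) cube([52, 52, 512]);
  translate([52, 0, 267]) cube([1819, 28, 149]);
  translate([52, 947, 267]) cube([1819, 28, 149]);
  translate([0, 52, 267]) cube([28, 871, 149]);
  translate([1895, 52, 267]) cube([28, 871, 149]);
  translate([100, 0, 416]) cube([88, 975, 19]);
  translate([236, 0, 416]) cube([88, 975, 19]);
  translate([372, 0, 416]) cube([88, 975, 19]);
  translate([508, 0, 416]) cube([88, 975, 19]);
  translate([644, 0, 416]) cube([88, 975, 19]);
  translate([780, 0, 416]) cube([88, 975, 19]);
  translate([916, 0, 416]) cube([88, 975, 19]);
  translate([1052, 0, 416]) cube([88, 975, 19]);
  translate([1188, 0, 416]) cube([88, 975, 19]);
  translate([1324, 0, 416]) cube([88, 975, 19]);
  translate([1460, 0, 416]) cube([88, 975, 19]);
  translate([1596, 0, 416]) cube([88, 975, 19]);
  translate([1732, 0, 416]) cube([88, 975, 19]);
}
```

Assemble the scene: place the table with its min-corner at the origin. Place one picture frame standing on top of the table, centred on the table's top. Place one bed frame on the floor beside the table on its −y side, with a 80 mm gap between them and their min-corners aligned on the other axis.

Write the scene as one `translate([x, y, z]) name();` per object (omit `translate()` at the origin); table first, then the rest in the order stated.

table();
translate([597, 371, 710]) picture_frame();
translate([0, -1055, 0]) bed_frame();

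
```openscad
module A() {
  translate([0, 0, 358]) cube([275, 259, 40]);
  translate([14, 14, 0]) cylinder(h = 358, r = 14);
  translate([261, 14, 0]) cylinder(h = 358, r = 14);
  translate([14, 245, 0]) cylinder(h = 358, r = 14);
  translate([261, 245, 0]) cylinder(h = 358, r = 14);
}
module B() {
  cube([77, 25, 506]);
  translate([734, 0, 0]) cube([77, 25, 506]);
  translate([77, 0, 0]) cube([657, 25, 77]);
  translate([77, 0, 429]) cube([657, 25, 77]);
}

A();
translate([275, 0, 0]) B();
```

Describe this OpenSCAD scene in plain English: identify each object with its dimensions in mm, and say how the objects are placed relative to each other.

A is a four-legged stool. The seat is 275×259 mm, 40 mm thick, top at z = 398 mm. It stands on four round legs, each 28 mm in diameter, from z = 0 to the seat underside, each leg's axis is inset half a diameter from the nearest pair of seat edges (so the leg's bounding box is flush with the corner).

B is a picture frame with a 657×352 mm rectangular opening (x by z) and a uniform 77 mm border on every side. Frame depth is 25 mm along y. It is built from two vertical stiles running the full outside height and two horizontal rails spanning the gap between the stiles.

The picture frame is against the stool's +x side, with their −y faces flush.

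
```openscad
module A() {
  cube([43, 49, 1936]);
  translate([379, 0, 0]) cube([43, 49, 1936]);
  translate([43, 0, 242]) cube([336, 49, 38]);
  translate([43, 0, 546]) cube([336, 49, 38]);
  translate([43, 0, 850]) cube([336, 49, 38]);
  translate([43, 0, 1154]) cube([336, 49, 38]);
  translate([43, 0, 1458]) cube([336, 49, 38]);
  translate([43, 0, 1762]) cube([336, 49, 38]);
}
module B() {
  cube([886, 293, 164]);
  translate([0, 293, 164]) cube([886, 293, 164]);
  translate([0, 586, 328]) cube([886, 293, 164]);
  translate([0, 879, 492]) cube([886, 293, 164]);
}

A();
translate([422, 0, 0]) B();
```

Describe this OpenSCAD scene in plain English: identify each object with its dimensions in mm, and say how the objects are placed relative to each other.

A is a straight ladder. Two 43×49 mm vertical rails, 1936 mm tall, stand 422 mm apart (outside-to-outside) with their front faces coplanar on the −y side. 6 rungs, each 49 mm deep and 38 mm tall, span between the inner faces of the rails, front faces flush with the rails. The lowest rung's underside is at z = 242 mm and rungs are spaced 304 mm apart (underside to underside).

B is a run of 4 identical solid stair steps. Each tread is 886×293 mm and each step block is 164 mm high. Step 1 rests on the floor; step k is offset from step 1 by (k−1)×293 mm in y and (k−1)×164 mm in z.

The staircase is against the ladder's +x side, with their −y faces flush.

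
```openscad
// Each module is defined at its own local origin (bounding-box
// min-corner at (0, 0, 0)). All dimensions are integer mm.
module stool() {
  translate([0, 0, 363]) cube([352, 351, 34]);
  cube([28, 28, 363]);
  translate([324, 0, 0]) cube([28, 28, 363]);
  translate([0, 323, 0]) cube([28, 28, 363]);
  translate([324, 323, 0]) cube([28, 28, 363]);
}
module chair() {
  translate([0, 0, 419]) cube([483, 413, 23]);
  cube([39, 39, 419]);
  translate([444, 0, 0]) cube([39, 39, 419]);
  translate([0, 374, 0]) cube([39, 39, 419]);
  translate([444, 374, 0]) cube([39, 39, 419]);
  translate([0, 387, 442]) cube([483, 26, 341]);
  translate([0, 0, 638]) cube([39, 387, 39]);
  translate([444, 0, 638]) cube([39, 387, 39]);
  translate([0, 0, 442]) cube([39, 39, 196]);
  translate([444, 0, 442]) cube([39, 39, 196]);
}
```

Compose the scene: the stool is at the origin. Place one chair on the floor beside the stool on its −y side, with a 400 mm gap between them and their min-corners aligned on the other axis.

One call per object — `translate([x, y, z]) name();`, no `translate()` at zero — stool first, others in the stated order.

stool();
translate([0, -813, 0]) chair();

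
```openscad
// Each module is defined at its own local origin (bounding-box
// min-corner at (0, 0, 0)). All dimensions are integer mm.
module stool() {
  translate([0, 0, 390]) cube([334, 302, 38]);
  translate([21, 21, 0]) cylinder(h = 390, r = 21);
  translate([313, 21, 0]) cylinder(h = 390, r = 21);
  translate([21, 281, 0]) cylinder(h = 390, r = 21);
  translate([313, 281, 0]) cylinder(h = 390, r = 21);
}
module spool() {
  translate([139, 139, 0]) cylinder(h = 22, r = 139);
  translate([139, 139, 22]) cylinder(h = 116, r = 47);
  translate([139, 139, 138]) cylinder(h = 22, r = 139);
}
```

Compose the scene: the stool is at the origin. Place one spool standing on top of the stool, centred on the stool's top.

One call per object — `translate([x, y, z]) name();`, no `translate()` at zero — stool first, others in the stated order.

stool();
translate([28, 12, 428]) spool();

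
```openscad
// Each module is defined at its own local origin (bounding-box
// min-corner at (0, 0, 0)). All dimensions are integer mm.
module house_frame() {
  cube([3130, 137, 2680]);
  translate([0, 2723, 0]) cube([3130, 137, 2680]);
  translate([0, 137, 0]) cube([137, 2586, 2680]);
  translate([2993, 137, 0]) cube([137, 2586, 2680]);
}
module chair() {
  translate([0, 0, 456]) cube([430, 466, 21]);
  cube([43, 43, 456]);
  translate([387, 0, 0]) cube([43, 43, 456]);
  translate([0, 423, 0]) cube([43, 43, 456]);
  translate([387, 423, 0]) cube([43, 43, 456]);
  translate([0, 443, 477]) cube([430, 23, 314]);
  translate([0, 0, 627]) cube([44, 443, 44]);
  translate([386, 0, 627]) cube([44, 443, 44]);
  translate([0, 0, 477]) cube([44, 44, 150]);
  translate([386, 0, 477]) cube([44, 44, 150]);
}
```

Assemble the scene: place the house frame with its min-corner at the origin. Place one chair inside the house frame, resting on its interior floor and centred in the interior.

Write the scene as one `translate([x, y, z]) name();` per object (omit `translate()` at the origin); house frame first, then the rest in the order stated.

house_frame();
translate([1350, 1197, 0]) chair();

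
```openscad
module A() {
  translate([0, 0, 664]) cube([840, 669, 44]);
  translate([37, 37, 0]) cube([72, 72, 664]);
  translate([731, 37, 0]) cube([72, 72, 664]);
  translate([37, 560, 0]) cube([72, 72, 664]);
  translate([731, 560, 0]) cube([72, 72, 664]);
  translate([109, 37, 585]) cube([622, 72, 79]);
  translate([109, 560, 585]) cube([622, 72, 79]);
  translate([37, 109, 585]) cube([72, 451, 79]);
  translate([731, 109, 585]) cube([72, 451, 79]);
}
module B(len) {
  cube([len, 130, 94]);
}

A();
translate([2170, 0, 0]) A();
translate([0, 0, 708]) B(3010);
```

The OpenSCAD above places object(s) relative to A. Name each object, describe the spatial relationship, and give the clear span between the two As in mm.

A is a table. B is a beam. A beam spans the tops of two tables. The clear span between the two tables is 1330 mm.

Second table starts at x = 2170; first ends at x = 840; clear span = 2170 − 840 = 1330 mm.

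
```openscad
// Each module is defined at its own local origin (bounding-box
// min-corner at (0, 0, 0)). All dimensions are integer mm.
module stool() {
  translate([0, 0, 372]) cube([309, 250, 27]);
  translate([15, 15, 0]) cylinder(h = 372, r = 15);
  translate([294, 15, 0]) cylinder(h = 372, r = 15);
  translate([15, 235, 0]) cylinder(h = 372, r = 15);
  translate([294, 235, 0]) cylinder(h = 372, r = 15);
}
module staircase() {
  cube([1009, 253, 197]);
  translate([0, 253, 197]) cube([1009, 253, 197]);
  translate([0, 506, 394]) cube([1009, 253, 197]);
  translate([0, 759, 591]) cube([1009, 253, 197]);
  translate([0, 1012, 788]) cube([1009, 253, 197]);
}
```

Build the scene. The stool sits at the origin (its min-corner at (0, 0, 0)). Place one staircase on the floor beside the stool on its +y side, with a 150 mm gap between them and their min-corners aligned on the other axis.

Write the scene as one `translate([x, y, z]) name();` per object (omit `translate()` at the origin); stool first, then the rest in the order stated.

stool();
translate([0, 400, 0]) staircase();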